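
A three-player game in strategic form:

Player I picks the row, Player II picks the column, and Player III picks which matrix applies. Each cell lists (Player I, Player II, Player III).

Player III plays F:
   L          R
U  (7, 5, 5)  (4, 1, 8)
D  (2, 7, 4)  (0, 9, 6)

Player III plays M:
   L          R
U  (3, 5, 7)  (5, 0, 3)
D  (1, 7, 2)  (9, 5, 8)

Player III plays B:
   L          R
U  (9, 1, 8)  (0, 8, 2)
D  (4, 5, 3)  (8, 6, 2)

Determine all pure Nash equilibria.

Player I against (L, F): payoffs 7, 2 → best response U.
Player I against (L, M): payoffs 3, 1 → best response U.
Player I against (L, B): payoffs 9, 4 → best response U.
Player I against (R, F): payoffs 4, 0 → best response U.
Player I against (R, M): payoffs 5, 9 → best response D.
Player I against (R, B): payoffs 0, 8 → best response D.
Player II against (U, F): payoffs 5, 1 → best response L.
Player II against (U, M): payoffs 5, 0 → best response L.
Player II against (U, B): payoffs 1, 8 → best response R.
Player II against (D, F): payoffs 7, 9 → best response R.
Player II against (D, M): payoffs 7, 5 → best response L.
Player II against (D, B): payoffs 5, 6 → best response R.
Player III against (U, L): payoffs 5, 7, 8 → best response B.
Player III against (U, R): payoffs 8, 3, 2 → best response F.
Player III against (D, L): payoffs 4, 2, 3 → best response F.
Player III against (D, R): payoffs 6, 8, 2 → best response M.
No profile is a mutual best response for all players.

This game has no pure Nash equilibrium.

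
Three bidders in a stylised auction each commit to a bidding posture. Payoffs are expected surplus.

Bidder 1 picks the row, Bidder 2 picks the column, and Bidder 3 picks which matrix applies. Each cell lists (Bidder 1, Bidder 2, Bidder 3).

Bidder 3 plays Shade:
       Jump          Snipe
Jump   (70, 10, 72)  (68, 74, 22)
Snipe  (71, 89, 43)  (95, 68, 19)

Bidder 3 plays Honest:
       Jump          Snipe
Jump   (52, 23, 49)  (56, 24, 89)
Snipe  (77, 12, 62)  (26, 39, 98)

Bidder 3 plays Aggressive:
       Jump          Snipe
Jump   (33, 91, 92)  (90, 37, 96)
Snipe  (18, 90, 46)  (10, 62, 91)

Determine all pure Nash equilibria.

The unique pure-strategy Nash equilibrium is (Jump, Jump, Aggressive).

(Jump, Jump, Shade): Bidder 1 can switch to Snipe (70 → 71). Not NE.
(Jump, Jump, Honest): Bidder 1 can switch to Snipe (52 → 77). Not NE.
(Jump, Jump, Aggressive): Bidder 1 gets 33, best alternative 18; Bidder 2 gets 91, best alternative 37; Bidder 3 gets 92, best alternative 72. No profitable deviation — NE.
(Jump, Snipe, Shade): Bidder 1 can switch to Snipe (68 → 95). Not NE.
(Jump, Snipe, Honest): Bidder 3 can switch to Aggressive (89 → 96). Not NE.
(Jump, Snipe, Aggressive): Bidder 2 can switch to Jump (37 → 91). Not NE.
(Snipe, Jump, Shade): Bidder 3 can switch to Honest (43 → 62). Not NE.
(The remaining 5 profiles each have a profitable deviation by the same check.)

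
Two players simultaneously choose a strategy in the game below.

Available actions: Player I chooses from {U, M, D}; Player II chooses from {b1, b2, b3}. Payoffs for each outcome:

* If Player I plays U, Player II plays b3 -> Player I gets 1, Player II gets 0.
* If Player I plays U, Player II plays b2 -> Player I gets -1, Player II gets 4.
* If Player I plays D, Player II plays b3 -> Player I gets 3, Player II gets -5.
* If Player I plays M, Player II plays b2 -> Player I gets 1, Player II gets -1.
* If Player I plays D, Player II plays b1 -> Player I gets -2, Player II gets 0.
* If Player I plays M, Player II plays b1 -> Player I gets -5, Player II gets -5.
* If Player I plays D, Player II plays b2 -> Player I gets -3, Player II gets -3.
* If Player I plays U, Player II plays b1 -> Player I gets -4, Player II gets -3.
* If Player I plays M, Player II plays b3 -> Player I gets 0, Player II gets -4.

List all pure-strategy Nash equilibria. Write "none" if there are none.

The pure Nash equilibria are (M, b2); (D, b1).

Player I against b1: payoffs -4, -5, -2 → best response D.
Player I against b2: payoffs -1, 1, -3 → best response M.
Player I against b3: payoffs 1, 0, 3 → best response D.
Player II against U: payoffs -3, 4, 0 → best response b2.
Player II against M: payoffs -5, -1, -4 → best response b2.
Player II against D: payoffs 0, -3, -5 → best response b1.
Mutual best responses: (M, b2); (D, b1).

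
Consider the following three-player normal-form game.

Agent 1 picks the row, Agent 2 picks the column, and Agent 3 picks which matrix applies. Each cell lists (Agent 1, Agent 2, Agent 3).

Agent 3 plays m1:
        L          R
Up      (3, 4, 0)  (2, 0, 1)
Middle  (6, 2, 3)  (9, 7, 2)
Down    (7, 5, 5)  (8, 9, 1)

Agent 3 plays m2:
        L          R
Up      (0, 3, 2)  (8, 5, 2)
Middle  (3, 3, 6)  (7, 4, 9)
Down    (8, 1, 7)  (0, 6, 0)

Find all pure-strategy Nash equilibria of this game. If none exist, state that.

Agent 1 against (L, m1): payoffs 3, 6, 7 → best response Down.
Agent 1 against (L, m2): payoffs 0, 3, 8 → best response Down.
Agent 1 against (R, m1): payoffs 2, 9, 8 → best response Middle.
Agent 1 against (R, m2): payoffs 8, 7, 0 → best response Up.
Agent 2 against (Up, m1): payoffs 4, 0 → best response L.
Agent 2 against (Up, m2): payoffs 3, 5 → best response R.
Agent 2 against (Middle, m1): payoffs 2, 7 → best response R.
Agent 2 against (Middle, m2): payoffs 3, 4 → best response R.
Agent 2 against (Down, m1): payoffs 5, 9 → best response R.
Agent 2 against (Down, m2): payoffs 1, 6 → best response R.
Agent 3 against (Up, L): payoffs 0, 2 → best response m2.
Agent 3 against (Up, R): payoffs 1, 2 → best response m2.
Agent 3 against (Middle, L): payoffs 3, 6 → best response m2.
Agent 3 against (Middle, R): payoffs 2, 9 → best response m2.
Agent 3 against (Down, L): payoffs 5, 7 → best response m2.
Agent 3 against (Down, R): payoffs 1, 0 → best response m1.
Mutual best responses: (Up, R, m2).

The unique pure-strategy Nash equilibrium is (Up, R, m2).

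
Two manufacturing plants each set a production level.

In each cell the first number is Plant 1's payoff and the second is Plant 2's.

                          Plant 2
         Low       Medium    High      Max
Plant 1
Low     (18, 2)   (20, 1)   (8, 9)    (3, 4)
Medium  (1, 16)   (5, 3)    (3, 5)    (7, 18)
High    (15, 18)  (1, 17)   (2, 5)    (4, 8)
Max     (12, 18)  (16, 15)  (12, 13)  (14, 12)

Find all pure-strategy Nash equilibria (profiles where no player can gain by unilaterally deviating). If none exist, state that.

For each strategy profile, look for a profitable unilateral deviation.
(Low, Low): Plant 2 can switch to High (2 → 9). Not NE.
(Low, Medium): Plant 2 can switch to Low (1 → 2). Not NE.
(Low, High): Plant 1 can switch to Max (8 → 12). Not NE.
(Low, Max): Plant 1 can switch to Medium (3 → 7). Not NE.
(Medium, Low): Plant 1 can switch to Low (1 → 18). Not NE.
(Medium, Medium): Plant 1 can switch to Low (5 → 20). Not NE.
(Medium, High): Plant 1 can switch to Low (3 → 8). Not NE.
(Medium, Max): Plant 1 can switch to Max (7 → 14). Not NE.
(High, Low): Plant 1 can switch to Low (15 → 18). Not NE.
(High, Medium): Plant 1 can switch to Low (1 → 20). Not NE.
(High, High): Plant 1 can switch to Low (2 → 8). Not NE.
(High, Max): Plant 1 can switch to Medium (4 → 7). Not NE.
(The remaining 4 profiles each have a profitable deviation by the same check.)

This game has no pure Nash equilibrium.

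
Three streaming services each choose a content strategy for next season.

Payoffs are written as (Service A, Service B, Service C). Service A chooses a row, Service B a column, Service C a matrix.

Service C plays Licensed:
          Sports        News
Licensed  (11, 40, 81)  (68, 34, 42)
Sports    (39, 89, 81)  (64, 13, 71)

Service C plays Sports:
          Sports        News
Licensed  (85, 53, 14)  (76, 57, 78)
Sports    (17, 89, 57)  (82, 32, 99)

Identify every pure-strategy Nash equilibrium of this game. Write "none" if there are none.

(Sports, Sports, Licensed)

(Licensed, Sports, Licensed): Service A can switch to Sports (11 → 39). Not NE.
(Licensed, Sports, Sports): Service B can switch to News (53 → 57). Not NE.
(Licensed, News, Licensed): Service B can switch to Sports (34 → 40). Not NE.
(Licensed, News, Sports): Service A can switch to Sports (76 → 82). Not NE.
(Sports, Sports, Licensed): Service A gets 39, best alternative 11; Service B gets 89, best alternative 13; Service C gets 81, best alternative 57. No profitable deviation — NE.
(Sports, Sports, Sports): Service A can switch to Licensed (17 → 85). Not NE.
(Sports, News, Licensed): Service A can switch to Licensed (64 → 68). Not NE.
(The remaining 1 profile has a profitable deviation by the same check.)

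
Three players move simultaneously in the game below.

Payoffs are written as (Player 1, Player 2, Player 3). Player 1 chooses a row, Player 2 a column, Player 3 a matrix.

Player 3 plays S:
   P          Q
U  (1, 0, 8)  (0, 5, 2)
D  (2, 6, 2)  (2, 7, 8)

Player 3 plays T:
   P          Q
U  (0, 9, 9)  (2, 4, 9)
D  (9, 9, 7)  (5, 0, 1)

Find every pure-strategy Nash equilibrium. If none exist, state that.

(D, P, T) and (D, Q, S)

(U, P, S): Player 1 can switch to D (1 → 2). Not NE.
(U, P, T): Player 1 can switch to D (0 → 9). Not NE.
(U, Q, S): Player 1 can switch to D (0 → 2). Not NE.
(U, Q, T): Player 1 can switch to D (2 → 5). Not NE.
(D, P, S): Player 2 can switch to Q (6 → 7). Not NE.
(D, P, T): Player 1 gets 9, best alternative 0; Player 2 gets 9, best alternative 0; Player 3 gets 7, best alternative 2. No profitable deviation — NE.
(D, Q, S): Player 1 gets 2, best alternative 0; Player 2 gets 7, best alternative 6; Player 3 gets 8, best alternative 1. No profitable deviation — NE.
(D, Q, T): Player 2 can switch to P (0 → 9). Not NE.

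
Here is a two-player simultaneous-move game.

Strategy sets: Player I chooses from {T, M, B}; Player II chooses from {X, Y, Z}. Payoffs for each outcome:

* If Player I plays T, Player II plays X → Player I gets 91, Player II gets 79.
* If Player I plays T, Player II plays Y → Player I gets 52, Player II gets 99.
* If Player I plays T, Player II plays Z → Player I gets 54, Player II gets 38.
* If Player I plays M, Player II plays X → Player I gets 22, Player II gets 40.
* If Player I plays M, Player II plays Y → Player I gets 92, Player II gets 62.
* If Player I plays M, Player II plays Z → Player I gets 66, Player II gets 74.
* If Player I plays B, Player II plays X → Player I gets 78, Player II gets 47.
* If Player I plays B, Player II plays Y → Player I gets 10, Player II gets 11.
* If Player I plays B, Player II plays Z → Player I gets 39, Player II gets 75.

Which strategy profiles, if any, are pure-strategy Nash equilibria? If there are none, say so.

Pure NE: (M, Z)

Player I against X: payoffs 91, 22, 78 → best response T.
Player I against Y: payoffs 52, 92, 10 → best response M.
Player I against Z: payoffs 54, 66, 39 → best response M.
Player II against T: payoffs 79, 99, 38 → best response Y.
Player II against M: payoffs 40, 62, 74 → best response Z.
Player II against B: payoffs 47, 11, 75 → best response Z.
Mutual best responses: (M, Z).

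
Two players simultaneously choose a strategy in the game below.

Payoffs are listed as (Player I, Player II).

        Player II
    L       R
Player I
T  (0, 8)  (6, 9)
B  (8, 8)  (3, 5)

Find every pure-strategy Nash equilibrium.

Mark each player's best response to every combination of opponents' strategies; a profile where every player is best-responding is a pure Nash equilibrium.
Player I against L: payoffs 0, 8 → best response B.
Player I against R: payoffs 6, 3 → best response T.
Player II against T: payoffs 8, 9 → best response R.
Player II against B: payoffs 8, 5 → best response L.
Mutual best responses: (T, R); (B, L).

(T, R), (B, L)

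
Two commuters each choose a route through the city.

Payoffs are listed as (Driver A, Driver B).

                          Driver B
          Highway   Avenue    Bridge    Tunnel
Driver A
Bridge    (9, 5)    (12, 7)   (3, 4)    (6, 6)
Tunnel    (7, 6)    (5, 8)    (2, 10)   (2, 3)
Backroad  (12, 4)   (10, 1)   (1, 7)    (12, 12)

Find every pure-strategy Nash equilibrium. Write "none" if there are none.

For each strategy profile, look for a profitable unilateral deviation.
(Bridge, Highway): Driver A can switch to Backroad (9 → 12). Not NE.
(Bridge, Avenue): Driver A gets 12, best alternative 10; Driver B gets 7, best alternative 6. No profitable deviation — NE.
(Bridge, Bridge): Driver B can switch to Highway (4 → 5). Not NE.
(Bridge, Tunnel): Driver A can switch to Backroad (6 → 12). Not NE.
(Tunnel, Highway): Driver A can switch to Bridge (7 → 9). Not NE.
(Tunnel, Avenue): Driver A can switch to Bridge (5 → 12). Not NE.
(Tunnel, Bridge): Driver A can switch to Bridge (2 → 3). Not NE.
(Tunnel, Tunnel): Driver A can switch to Bridge (2 → 6). Not NE.
(Backroad, Highway): Driver B can switch to Bridge (4 → 7). Not NE.
(Backroad, Avenue): Driver A can switch to Bridge (10 → 12). Not NE.
(Backroad, Bridge): Driver A can switch to Bridge (1 → 3). Not NE.
(Backroad, Tunnel): Driver A gets 12, best alternative 6; Driver B gets 12, best alternative 7. No profitable deviation — NE.

(Bridge, Avenue), (Backroad, Tunnel)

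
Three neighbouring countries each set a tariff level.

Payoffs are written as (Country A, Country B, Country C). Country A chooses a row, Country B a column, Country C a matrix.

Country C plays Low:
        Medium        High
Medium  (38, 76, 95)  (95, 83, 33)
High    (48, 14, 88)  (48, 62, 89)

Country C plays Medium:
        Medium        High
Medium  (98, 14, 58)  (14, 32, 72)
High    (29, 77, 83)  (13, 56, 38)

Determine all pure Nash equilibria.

For each player, find the best response to each opponent profile; mutual best responses are the pure NE.
Country A against (Medium, Low): payoffs 38, 48 → best response High.
Country A against (Medium, Medium): payoffs 98, 29 → best response Medium.
Country A against (High, Low): payoffs 95, 48 → best response Medium.
Country A against (High, Medium): payoffs 14, 13 → best response Medium.
Country B against (Medium, Low): payoffs 76, 83 → best response High.
Country B against (Medium, Medium): payoffs 14, 32 → best response High.
Country B against (High, Low): payoffs 14, 62 → best response High.
Country B against (High, Medium): payoffs 77, 56 → best response Medium.
Country C against (Medium, Medium): payoffs 95, 58 → best response Low.
Country C against (Medium, High): payoffs 33, 72 → best response Medium.
Country C against (High, Medium): payoffs 88, 83 → best response Low.
Country C against (High, High): payoffs 89, 38 → best response Low.
Mutual best responses: (Medium, High, Medium).

The unique pure-strategy Nash equilibrium is (Medium, High, Medium).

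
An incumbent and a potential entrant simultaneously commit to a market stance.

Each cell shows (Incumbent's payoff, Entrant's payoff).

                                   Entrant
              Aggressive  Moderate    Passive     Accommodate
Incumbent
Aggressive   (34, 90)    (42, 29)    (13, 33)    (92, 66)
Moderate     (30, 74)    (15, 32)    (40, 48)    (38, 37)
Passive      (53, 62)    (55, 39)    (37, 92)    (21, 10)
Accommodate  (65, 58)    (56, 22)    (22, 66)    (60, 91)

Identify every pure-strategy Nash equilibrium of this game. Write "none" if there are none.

There is no pure-strategy Nash equilibrium.

For each strategy profile, look for a profitable unilateral deviation.
(Aggressive, Aggressive): Incumbent can switch to Passive (34 → 53). Not NE.
(Aggressive, Moderate): Incumbent can switch to Passive (42 → 55). Not NE.
(Aggressive, Passive): Incumbent can switch to Moderate (13 → 40). Not NE.
(Aggressive, Accommodate): Entrant can switch to Aggressive (66 → 90). Not NE.
(Moderate, Aggressive): Incumbent can switch to Aggressive (30 → 34). Not NE.
(Moderate, Moderate): Incumbent can switch to Aggressive (15 → 42). Not NE.
(Moderate, Passive): Entrant can switch to Aggressive (48 → 74). Not NE.
(Moderate, Accommodate): Incumbent can switch to Aggressive (38 → 92). Not NE.
(Passive, Aggressive): Incumbent can switch to Accommodate (53 → 65). Not NE.
(Passive, Moderate): Incumbent can switch to Accommodate (55 → 56). Not NE.
(The remaining 6 profiles each have a profitable deviation by the same check.)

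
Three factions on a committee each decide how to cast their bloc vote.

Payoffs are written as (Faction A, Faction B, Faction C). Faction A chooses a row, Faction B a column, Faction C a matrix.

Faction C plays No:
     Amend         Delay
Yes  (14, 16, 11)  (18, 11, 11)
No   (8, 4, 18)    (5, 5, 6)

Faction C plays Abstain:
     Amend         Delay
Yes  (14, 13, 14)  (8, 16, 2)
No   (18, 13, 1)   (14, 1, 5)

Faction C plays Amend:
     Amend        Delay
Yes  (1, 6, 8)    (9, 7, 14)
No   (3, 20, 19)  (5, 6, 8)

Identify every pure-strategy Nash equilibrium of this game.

Faction A against (Amend, No): payoffs 14, 8 → best response Yes.
Faction A against (Amend, Abstain): payoffs 14, 18 → best response No.
Faction A against (Amend, Amend): payoffs 1, 3 → best response No.
Faction A against (Delay, No): payoffs 18, 5 → best response Yes.
Faction A against (Delay, Abstain): payoffs 8, 14 → best response No.
Faction A against (Delay, Amend): payoffs 9, 5 → best response Yes.
Faction B against (Yes, No): payoffs 16, 11 → best response Amend.
Faction B against (Yes, Abstain): payoffs 13, 16 → best response Delay.
Faction B against (Yes, Amend): payoffs 6, 7 → best response Delay.
Faction B against (No, No): payoffs 4, 5 → best response Delay.
Faction B against (No, Abstain): payoffs 13, 1 → best response Amend.
Faction B against (No, Amend): payoffs 20, 6 → best response Amend.
Faction C against (Yes, Amend): payoffs 11, 14, 8 → best response Abstain.
Faction C against (Yes, Delay): payoffs 11, 2, 14 → best response Amend.
Faction C against (No, Amend): payoffs 18, 1, 19 → best response Amend.
Faction C against (No, Delay): payoffs 6, 5, 8 → best response Amend.
Mutual best responses: (Yes, Delay, Amend); (No, Amend, Amend).

(Yes, Delay, Amend); (No, Amend, Amend)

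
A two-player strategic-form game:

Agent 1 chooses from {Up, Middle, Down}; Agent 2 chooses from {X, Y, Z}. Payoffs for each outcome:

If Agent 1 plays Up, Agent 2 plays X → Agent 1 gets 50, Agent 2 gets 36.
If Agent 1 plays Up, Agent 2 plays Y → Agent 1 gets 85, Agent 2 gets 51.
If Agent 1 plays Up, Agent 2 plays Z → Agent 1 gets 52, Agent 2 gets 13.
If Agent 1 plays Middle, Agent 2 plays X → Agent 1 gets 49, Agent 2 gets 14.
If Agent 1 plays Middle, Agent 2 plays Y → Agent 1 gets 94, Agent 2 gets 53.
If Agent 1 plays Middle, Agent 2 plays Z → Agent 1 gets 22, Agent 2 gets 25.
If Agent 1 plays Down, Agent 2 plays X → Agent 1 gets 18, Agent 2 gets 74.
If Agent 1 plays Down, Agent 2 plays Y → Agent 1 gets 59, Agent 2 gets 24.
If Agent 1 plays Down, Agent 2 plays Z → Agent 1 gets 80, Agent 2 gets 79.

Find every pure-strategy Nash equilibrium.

Check each profile: it is a Nash equilibrium iff no player can strictly gain by switching unilaterally.
(Up, X): Agent 2 can switch to Y (36 → 51). Not NE.
(Up, Y): Agent 1 can switch to Middle (85 → 94). Not NE.
(Up, Z): Agent 1 can switch to Down (52 → 80). Not NE.
(Middle, X): Agent 1 can switch to Up (49 → 50). Not NE.
(Middle, Y): Agent 1 gets 94, best alternative 85; Agent 2 gets 53, best alternative 25. No profitable deviation — NE.
(Middle, Z): Agent 1 can switch to Up (22 → 52). Not NE.
(Down, X): Agent 1 can switch to Up (18 → 50). Not NE.
(Down, Y): Agent 1 can switch to Up (59 → 85). Not NE.
(Down, Z): Agent 1 gets 80, best alternative 52; Agent 2 gets 79, best alternative 74. No profitable deviation — NE.

The pure Nash equilibria are (Middle, Y), (Down, Z).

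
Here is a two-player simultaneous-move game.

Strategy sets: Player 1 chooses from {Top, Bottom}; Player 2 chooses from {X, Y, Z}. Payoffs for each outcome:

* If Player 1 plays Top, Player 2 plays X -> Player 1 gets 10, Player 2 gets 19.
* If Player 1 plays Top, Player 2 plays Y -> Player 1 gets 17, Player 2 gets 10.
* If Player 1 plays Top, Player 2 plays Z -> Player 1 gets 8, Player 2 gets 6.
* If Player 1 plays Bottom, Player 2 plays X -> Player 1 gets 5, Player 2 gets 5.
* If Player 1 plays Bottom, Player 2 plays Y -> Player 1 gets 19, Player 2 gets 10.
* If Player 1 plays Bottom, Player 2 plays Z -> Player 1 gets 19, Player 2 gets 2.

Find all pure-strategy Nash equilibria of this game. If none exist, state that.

(Top, X): Player 1 gets 10, best alternative 5; Player 2 gets 19, best alternative 10. No profitable deviation — NE.
(Top, Y): Player 1 can switch to Bottom (17 → 19). Not NE.
(Top, Z): Player 1 can switch to Bottom (8 → 19). Not NE.
(Bottom, X): Player 1 can switch to Top (5 → 10). Not NE.
(Bottom, Y): Player 1 gets 19, best alternative 17; Player 2 gets 10, best alternative 5. No profitable deviation — NE.
(Bottom, Z): Player 2 can switch to X (2 → 5). Not NE.

Pure-strategy Nash equilibria: (Top, X), (Bottom, Y)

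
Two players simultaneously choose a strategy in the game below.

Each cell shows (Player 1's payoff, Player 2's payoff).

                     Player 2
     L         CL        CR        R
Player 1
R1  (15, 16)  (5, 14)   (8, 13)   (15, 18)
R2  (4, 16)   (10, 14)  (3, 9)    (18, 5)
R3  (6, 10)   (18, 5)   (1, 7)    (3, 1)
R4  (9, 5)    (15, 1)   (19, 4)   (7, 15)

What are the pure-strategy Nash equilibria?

Player 1 against L: payoffs 15, 4, 6, 9 → best response R1.
Player 1 against CL: payoffs 5, 10, 18, 15 → best response R3.
Player 1 against CR: payoffs 8, 3, 1, 19 → best response R4.
Player 1 against R: payoffs 15, 18, 3, 7 → best response R2.
Player 2 against R1: payoffs 16, 14, 13, 18 → best response R.
Player 2 against R2: payoffs 16, 14, 9, 5 → best response L.
Player 2 against R3: payoffs 10, 5, 7, 1 → best response L.
Player 2 against R4: payoffs 5, 1, 4, 15 → best response R.
No profile is a mutual best response for all players.

none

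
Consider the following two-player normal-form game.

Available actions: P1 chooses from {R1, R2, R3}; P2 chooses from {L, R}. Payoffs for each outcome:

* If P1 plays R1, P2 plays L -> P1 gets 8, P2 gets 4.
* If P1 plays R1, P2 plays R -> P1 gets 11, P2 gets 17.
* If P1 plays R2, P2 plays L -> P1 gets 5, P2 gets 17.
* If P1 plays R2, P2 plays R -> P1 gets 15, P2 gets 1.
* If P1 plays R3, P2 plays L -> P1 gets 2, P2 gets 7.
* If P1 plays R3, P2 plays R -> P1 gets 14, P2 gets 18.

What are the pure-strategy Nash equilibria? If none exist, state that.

This game has no pure Nash equilibrium.

(R1, L): P2 can switch to R (4 → 17). Not NE.
(R1, R): P1 can switch to R2 (11 → 15). Not NE.
(R2, L): P1 can switch to R1 (5 → 8). Not NE.
(R2, R): P2 can switch to L (1 → 17). Not NE.
(R3, L): P1 can switch to R1 (2 → 8). Not NE.
(R3, R): P1 can switch to R2 (14 → 15). Not NE.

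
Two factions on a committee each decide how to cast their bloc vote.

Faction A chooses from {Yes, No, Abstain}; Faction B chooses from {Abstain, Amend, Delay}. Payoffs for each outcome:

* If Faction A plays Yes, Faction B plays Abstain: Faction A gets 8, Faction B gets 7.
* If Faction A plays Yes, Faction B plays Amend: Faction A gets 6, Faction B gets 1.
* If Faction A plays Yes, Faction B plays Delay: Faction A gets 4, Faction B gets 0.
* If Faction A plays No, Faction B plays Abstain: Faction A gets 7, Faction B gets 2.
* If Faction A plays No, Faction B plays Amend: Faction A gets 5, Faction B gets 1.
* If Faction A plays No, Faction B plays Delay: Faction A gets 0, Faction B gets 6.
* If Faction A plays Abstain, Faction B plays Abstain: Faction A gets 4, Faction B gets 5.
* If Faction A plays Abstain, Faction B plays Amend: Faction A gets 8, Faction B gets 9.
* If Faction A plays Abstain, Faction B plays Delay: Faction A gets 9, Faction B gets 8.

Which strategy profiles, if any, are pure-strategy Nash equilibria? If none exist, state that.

(Yes, Abstain): Faction A gets 8, best alternative 7; Faction B gets 7, best alternative 1. No profitable deviation — NE.
(Yes, Amend): Faction A can switch to Abstain (6 → 8). Not NE.
(Yes, Delay): Faction A can switch to Abstain (4 → 9). Not NE.
(No, Abstain): Faction A can switch to Yes (7 → 8). Not NE.
(No, Amend): Faction A can switch to Yes (5 → 6). Not NE.
(No, Delay): Faction A can switch to Yes (0 → 4). Not NE.
(Abstain, Abstain): Faction A can switch to Yes (4 → 8). Not NE.
(Abstain, Amend): Faction A gets 8, best alternative 6; Faction B gets 9, best alternative 8. No profitable deviation — NE.
(Abstain, Delay): Faction B can switch to Amend (8 → 9). Not NE.

The pure Nash equilibria are (Yes, Abstain), (Abstain, Amend).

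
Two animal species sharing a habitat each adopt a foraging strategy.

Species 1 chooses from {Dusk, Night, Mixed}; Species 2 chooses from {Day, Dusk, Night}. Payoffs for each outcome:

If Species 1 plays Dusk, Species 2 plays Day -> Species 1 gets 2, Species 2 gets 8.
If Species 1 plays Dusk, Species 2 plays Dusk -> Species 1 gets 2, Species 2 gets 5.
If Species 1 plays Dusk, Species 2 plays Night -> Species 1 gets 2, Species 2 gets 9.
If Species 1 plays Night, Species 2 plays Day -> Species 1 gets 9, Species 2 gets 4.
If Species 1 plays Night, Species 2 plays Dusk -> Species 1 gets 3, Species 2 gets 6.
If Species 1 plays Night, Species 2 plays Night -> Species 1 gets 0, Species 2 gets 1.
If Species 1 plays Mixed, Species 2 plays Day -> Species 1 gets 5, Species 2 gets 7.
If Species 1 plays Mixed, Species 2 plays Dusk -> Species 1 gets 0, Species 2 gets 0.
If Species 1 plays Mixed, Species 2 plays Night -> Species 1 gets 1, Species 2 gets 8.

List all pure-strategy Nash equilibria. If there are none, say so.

Species 1 against Day: payoffs 2, 9, 5 → best response Night.
Species 1 against Dusk: payoffs 2, 3, 0 → best response Night.
Species 1 against Night: payoffs 2, 0, 1 → best response Dusk.
Species 2 against Dusk: payoffs 8, 5, 9 → best response Night.
Species 2 against Night: payoffs 4, 6, 1 → best response Dusk.
Species 2 against Mixed: payoffs 7, 0, 8 → best response Night.
Mutual best responses: (Dusk, Night); (Night, Dusk).

(Dusk, Night) and (Night, Dusk)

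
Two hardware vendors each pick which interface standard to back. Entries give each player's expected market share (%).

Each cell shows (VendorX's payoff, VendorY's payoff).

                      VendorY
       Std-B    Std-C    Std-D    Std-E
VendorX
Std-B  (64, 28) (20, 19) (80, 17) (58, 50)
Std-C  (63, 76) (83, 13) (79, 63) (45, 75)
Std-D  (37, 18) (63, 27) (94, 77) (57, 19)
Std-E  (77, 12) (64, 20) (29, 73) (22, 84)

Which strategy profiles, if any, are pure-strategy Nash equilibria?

(Std-B, Std-B): VendorX can switch to Std-E (64 → 77). Not NE.
(Std-B, Std-C): VendorX can switch to Std-C (20 → 83). Not NE.
(Std-B, Std-D): VendorX can switch to Std-D (80 → 94). Not NE.
(Std-B, Std-E): VendorX gets 58, best alternative 57; VendorY gets 50, best alternative 28. No profitable deviation — NE.
(Std-C, Std-B): VendorX can switch to Std-B (63 → 64). Not NE.
(Std-C, Std-C): VendorY can switch to Std-B (13 → 76). Not NE.
(Std-C, Std-D): VendorX can switch to Std-B (79 → 80). Not NE.
(Std-C, Std-E): VendorX can switch to Std-B (45 → 58). Not NE.
(Std-D, Std-B): VendorX can switch to Std-B (37 → 64). Not NE.
(Std-D, Std-C): VendorX can switch to Std-C (63 → 83). Not NE.
(Std-D, Std-D): VendorX gets 94, best alternative 80; VendorY gets 77, best alternative 27. No profitable deviation — NE.
(Std-D, Std-E): VendorX can switch to Std-B (57 → 58). Not NE.
(Std-E, Std-B): VendorY can switch to Std-C (12 → 20). Not NE.
(Std-E, Std-C): VendorX can switch to Std-C (64 → 83). Not NE.
(The remaining 2 profiles each have a profitable deviation by the same check.)

Pure-strategy Nash equilibria: (Std-B, Std-E), (Std-D, Std-D)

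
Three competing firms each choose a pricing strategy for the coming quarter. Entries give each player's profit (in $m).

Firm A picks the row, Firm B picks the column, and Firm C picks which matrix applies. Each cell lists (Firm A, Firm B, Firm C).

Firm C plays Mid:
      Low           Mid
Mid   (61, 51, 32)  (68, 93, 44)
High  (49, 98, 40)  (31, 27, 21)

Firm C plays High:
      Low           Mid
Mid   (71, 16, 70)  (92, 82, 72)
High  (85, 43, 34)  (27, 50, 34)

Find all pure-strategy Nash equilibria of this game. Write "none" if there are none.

For each strategy profile, look for a profitable unilateral deviation.
(Mid, Low, Mid): Firm B can switch to Mid (51 → 93). Not NE.
(Mid, Low, High): Firm A can switch to High (71 → 85). Not NE.
(Mid, Mid, Mid): Firm C can switch to High (44 → 72). Not NE.
(Mid, Mid, High): Firm A gets 92, best alternative 27; Firm B gets 82, best alternative 16; Firm C gets 72, best alternative 44. No profitable deviation — NE.
(High, Low, Mid): Firm A can switch to Mid (49 → 61). Not NE.
(High, Low, High): Firm B can switch to Mid (43 → 50). Not NE.
(High, Mid, Mid): Firm A can switch to Mid (31 → 68). Not NE.
(The remaining 1 profile has a profitable deviation by the same check.)

(Mid, Mid, High)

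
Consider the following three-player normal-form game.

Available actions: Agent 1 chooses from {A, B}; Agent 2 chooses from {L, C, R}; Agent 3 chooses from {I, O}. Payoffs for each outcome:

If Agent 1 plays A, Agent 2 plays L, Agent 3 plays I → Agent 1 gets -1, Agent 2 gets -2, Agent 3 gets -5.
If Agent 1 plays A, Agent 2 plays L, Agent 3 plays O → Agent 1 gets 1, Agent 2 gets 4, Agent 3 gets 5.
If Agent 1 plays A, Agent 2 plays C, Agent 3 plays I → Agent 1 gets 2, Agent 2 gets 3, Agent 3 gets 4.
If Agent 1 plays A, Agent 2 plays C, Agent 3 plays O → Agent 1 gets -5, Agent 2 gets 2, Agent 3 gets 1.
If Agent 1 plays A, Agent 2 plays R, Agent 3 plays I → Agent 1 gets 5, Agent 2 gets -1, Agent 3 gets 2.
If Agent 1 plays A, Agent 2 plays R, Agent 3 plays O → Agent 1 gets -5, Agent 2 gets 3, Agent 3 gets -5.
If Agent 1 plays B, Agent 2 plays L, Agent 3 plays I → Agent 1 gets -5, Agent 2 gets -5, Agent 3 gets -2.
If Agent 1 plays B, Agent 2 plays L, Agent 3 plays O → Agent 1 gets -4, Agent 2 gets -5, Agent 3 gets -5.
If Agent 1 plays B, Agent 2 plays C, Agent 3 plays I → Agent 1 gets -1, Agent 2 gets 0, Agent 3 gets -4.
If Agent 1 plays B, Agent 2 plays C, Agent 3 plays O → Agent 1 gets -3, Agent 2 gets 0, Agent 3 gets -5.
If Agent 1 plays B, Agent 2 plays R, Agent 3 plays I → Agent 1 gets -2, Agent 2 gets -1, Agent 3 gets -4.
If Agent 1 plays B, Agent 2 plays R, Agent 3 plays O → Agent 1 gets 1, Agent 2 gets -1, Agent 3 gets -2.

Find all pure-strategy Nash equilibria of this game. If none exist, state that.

The pure Nash equilibria are (A, L, O), (A, C, I).

Agent 1 against (L, I): payoffs -1, -5 → best response A.
Agent 1 against (L, O): payoffs 1, -4 → best response A.
Agent 1 against (C, I): payoffs 2, -1 → best response A.
Agent 1 against (C, O): payoffs -5, -3 → best response B.
Agent 1 against (R, I): payoffs 5, -2 → best response A.
Agent 1 against (R, O): payoffs -5, 1 → best response B.
Agent 2 against (A, I): payoffs -2, 3, -1 → best response C.
Agent 2 against (A, O): payoffs 4, 2, 3 → best response L.
Agent 2 against (B, I): payoffs -5, 0, -1 → best response C.
Agent 2 against (B, O): payoffs -5, 0, -1 → best response C.
Agent 3 against (A, L): payoffs -5, 5 → best response O.
Agent 3 against (A, C): payoffs 4, 1 → best response I.
Agent 3 against (A, R): payoffs 2, -5 → best response I.
Agent 3 against (B, L): payoffs -2, -5 → best response I.
Agent 3 against (B, C): payoffs -4, -5 → best response I.
Agent 3 against (B, R): payoffs -4, -2 → best response O.
Mutual best responses: (A, L, O); (A, C, I).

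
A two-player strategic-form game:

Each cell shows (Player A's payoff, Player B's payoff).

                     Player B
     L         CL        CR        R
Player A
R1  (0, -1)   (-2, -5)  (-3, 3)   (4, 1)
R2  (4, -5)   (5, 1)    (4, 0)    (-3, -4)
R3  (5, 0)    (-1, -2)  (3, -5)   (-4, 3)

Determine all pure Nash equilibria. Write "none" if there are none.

Player A against L: payoffs 0, 4, 5 → best response R3.
Player A against CL: payoffs -2, 5, -1 → best response R2.
Player A against CR: payoffs -3, 4, 3 → best response R2.
Player A against R: payoffs 4, -3, -4 → best response R1.
Player B against R1: payoffs -1, -5, 3, 1 → best response CR.
Player B against R2: payoffs -5, 1, 0, -4 → best response CL.
Player B against R3: payoffs 0, -2, -5, 3 → best response R.
Mutual best responses: (R2, CL).

Pure NE: (R2, CL)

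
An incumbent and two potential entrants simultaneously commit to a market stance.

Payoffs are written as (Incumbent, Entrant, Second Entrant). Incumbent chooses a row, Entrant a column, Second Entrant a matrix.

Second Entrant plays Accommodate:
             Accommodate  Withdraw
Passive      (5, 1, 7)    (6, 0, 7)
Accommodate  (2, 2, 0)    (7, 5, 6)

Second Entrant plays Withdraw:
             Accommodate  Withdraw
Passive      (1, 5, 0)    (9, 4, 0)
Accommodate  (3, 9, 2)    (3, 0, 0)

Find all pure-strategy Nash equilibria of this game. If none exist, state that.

(Passive, Accommodate, Accommodate): Incumbent gets 5, best alternative 2; Entrant gets 1, best alternative 0; Second Entrant gets 7, best alternative 0. No profitable deviation — NE.
(Passive, Accommodate, Withdraw): Incumbent can switch to Accommodate (1 → 3). Not NE.
(Passive, Withdraw, Accommodate): Incumbent can switch to Accommodate (6 → 7). Not NE.
(Passive, Withdraw, Withdraw): Entrant can switch to Accommodate (4 → 5). Not NE.
(Accommodate, Accommodate, Accommodate): Incumbent can switch to Passive (2 → 5). Not NE.
(Accommodate, Accommodate, Withdraw): Incumbent gets 3, best alternative 1; Entrant gets 9, best alternative 0; Second Entrant gets 2, best alternative 0. No profitable deviation — NE.
(Accommodate, Withdraw, Accommodate): Incumbent gets 7, best alternative 6; Entrant gets 5, best alternative 2; Second Entrant gets 6, best alternative 0. No profitable deviation — NE.
(Accommodate, Withdraw, Withdraw): Incumbent can switch to Passive (3 → 9). Not NE.

Pure-strategy Nash equilibria: (Passive, Accommodate, Accommodate), (Accommodate, Accommodate, Withdraw), (Accommodate, Withdraw, Accommodate)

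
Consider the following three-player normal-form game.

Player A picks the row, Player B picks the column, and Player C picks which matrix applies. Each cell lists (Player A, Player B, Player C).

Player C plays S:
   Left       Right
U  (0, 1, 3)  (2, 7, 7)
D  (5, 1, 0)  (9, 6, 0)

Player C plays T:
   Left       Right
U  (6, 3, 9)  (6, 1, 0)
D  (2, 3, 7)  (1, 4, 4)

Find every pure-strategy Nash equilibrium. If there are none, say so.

(U, Left, T)

Mark each player's best response to every combination of opponents' strategies; a profile where every player is best-responding is a pure Nash equilibrium.
Player A against (Left, S): payoffs 0, 5 → best response D.
Player A against (Left, T): payoffs 6, 2 → best response U.
Player A against (Right, S): payoffs 2, 9 → best response D.
Player A against (Right, T): payoffs 6, 1 → best response U.
Player B against (U, S): payoffs 1, 7 → best response Right.
Player B against (U, T): payoffs 3, 1 → best response Left.
Player B against (D, S): payoffs 1, 6 → best response Right.
Player B against (D, T): payoffs 3, 4 → best response Right.
Player C against (U, Left): payoffs 3, 9 → best response T.
Player C against (U, Right): payoffs 7, 0 → best response S.
Player C against (D, Left): payoffs 0, 7 → best response T.
Player C against (D, Right): payoffs 0, 4 → best response T.
Mutual best responses: (U, Left, T).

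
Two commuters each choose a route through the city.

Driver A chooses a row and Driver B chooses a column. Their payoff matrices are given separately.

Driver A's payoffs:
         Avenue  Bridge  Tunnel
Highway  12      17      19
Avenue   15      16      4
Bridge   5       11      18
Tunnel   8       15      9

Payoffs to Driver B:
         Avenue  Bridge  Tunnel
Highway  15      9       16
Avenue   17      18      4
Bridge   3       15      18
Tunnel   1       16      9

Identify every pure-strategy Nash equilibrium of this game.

The unique pure-strategy Nash equilibrium is (Highway, Tunnel).

(Highway, Avenue): Driver A can switch to Avenue (12 → 15). Not NE.
(Highway, Bridge): Driver B can switch to Avenue (9 → 15). Not NE.
(Highway, Tunnel): Driver A gets 19, best alternative 18; Driver B gets 16, best alternative 15. No profitable deviation — NE.
(Avenue, Avenue): Driver B can switch to Bridge (17 → 18). Not NE.
(Avenue, Bridge): Driver A can switch to Highway (16 → 17). Not NE.
(Avenue, Tunnel): Driver A can switch to Highway (4 → 19). Not NE.
(Bridge, Avenue): Driver A can switch to Highway (5 → 12). Not NE.
(Bridge, Bridge): Driver A can switch to Highway (11 → 17). Not NE.
(Bridge, Tunnel): Driver A can switch to Highway (18 → 19). Not NE.
(Tunnel, Avenue): Driver A can switch to Highway (8 → 12). Not NE.
(Tunnel, Bridge): Driver A can switch to Highway (15 → 17). Not NE.
(The remaining 1 profile has a profitable deviation by the same check.)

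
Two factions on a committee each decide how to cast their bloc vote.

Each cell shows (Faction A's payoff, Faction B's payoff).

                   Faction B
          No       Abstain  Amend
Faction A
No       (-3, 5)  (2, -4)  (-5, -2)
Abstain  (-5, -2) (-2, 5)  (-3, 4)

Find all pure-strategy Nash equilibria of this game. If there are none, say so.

Mark each player's best response to every combination of opponents' strategies; a profile where every player is best-responding is a pure Nash equilibrium.
Faction A against No: payoffs -3, -5 → best response No.
Faction A against Abstain: payoffs 2, -2 → best response No.
Faction A against Amend: payoffs -5, -3 → best response Abstain.
Faction B against No: payoffs 5, -4, -2 → best response No.
Faction B against Abstain: payoffs -2, 5, 4 → best response Abstain.
Mutual best responses: (No, No).

The unique pure-strategy Nash equilibrium is (No, No).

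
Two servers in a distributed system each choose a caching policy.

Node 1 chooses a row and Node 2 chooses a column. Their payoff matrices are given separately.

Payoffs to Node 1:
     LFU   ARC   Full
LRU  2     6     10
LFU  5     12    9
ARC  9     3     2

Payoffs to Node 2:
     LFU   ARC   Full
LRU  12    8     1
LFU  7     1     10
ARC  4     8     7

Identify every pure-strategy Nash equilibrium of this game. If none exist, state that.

This game has no pure Nash equilibrium.

Check each profile: it is a Nash equilibrium iff no player can strictly gain by switching unilaterally.
(LRU, LFU): Node 1 can switch to LFU (2 → 5). Not NE.
(LRU, ARC): Node 1 can switch to LFU (6 → 12). Not NE.
(LRU, Full): Node 2 can switch to LFU (1 → 12). Not NE.
(LFU, LFU): Node 1 can switch to ARC (5 → 9). Not NE.
(LFU, ARC): Node 2 can switch to LFU (1 → 7). Not NE.
(LFU, Full): Node 1 can switch to LRU (9 → 10). Not NE.
(ARC, LFU): Node 2 can switch to ARC (4 → 8). Not NE.
(ARC, ARC): Node 1 can switch to LRU (3 → 6). Not NE.
(ARC, Full): Node 1 can switch to LRU (2 → 10). Not NE.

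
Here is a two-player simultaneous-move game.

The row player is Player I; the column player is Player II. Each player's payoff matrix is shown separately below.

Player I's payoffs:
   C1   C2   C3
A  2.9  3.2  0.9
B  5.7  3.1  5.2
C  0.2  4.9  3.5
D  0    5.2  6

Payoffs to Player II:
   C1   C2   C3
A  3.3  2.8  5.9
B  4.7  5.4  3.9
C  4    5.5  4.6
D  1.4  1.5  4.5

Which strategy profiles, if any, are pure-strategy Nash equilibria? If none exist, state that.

Pure NE: (D, C3)

(A, C1): Player I can switch to B (2.9 → 5.7). Not NE.
(A, C2): Player I can switch to C (3.2 → 4.9). Not NE.
(A, C3): Player I can switch to B (0.9 → 5.2). Not NE.
(B, C1): Player II can switch to C2 (4.7 → 5.4). Not NE.
(B, C2): Player I can switch to A (3.1 → 3.2). Not NE.
(B, C3): Player I can switch to D (5.2 → 6). Not NE.
(C, C1): Player I can switch to A (0.2 → 2.9). Not NE.
(C, C2): Player I can switch to D (4.9 → 5.2). Not NE.
(C, C3): Player I can switch to B (3.5 → 5.2). Not NE.
(D, C1): Player I can switch to A (0 → 2.9). Not NE.
(D, C2): Player II can switch to C3 (1.5 → 4.5). Not NE.
(D, C3): Player I gets 6, best alternative 5.2; Player II gets 4.5, best alternative 1.5. No profitable deviation — NE.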